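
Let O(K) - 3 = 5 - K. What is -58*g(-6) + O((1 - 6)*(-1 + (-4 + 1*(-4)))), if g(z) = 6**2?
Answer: -2125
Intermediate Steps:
g(z) = 36
O(K) = 8 - K (O(K) = 3 + (5 - K) = 8 - K)
-58*g(-6) + O((1 - 6)*(-1 + (-4 + 1*(-4)))) = -58*36 + (8 - (1 - 6)*(-1 + (-4 + 1*(-4)))) = -2088 + (8 - (-5)*(-1 + (-4 - 4))) = -2088 + (8 - (-5)*(-1 - 8)) = -2088 + (8 - (-5)*(-9)) = -2088 + (8 - 1*45) = -2088 + (8 - 45) = -2088 - 37 = -2125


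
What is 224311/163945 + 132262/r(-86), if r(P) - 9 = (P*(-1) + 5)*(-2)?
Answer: -21644887787/28362485 ≈ -763.15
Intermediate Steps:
r(P) = -1 + 2*P (r(P) = 9 + (P*(-1) + 5)*(-2) = 9 + (-P + 5)*(-2) = 9 + (5 - P)*(-2) = 9 + (-10 + 2*P) = -1 + 2*P)
224311/163945 + 132262/r(-86) = 224311/163945 + 132262/(-1 + 2*(-86)) = 224311*(1/163945) + 132262/(-1 - 172) = 224311/163945 + 132262/(-173) = 224311/163945 + 132262*(-1/173) = 224311/163945 - 132262/173 = -21644887787/28362485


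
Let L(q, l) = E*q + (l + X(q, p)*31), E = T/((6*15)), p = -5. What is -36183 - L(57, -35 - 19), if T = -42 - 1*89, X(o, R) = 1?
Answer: -1082311/30 ≈ -36077.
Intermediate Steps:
T = -131 (T = -42 - 89 = -131)
E = -131/90 (E = -131/(6*15) = -131/90 ≈ -1.4556)
L(q, l) = 31 + l - 131*q/90 (L(q, l) = -131*q/90 + (l + 1*31) = -131*q/90 + (l + 31) = -131*q/90 + (31 + l) = 31 + l - 131*q/90)
-36183 - L(57, -35 - 19) = -36183 - (31 + (-35 - 19) - 131/90*57) = -36183 - (31 - 54 - 2489/30) = -36183 - 1*(-3179/30) = -36183 + 3179/30 = -1082311/30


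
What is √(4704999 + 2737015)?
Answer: √7442014 ≈ 2728.0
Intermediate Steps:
√(4704999 + 2737015) = √7442014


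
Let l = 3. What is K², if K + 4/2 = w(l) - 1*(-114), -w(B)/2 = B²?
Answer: 8836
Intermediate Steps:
w(B) = -2*B²
K = 94 (K = -2 + (-2*3² - 1*(-114)) = -2 + (-2*9 + 114) = -2 + (-18 + 114) = -2 + 96 = 94)
K² = 94² = 8836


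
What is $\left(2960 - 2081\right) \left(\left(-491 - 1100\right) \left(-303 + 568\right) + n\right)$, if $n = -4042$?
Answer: $-374152503$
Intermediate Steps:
$\left(2960 - 2081\right) \left(\left(-491 - 1100\right) \left(-303 + 568\right) + n\right) = \left(2960 - 2081\right) \left(\left(-491 - 1100\right) \left(-303 + 568\right) - 4042\right) = 879 \left(\left(-1591\right) 265 - 4042\right) = 879 \left(-421615 - 4042\right) = 879 \left(-425657\right) = -374152503$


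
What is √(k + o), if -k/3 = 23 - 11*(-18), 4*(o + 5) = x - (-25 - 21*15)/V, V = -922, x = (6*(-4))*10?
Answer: 69*I*√130002/922 ≈ 26.983*I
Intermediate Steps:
x = -240 (x = -24*10 = -240)
o = -60015/922 (o = -5 + (-240 - (-25 - 21*15)/(-922))/4 = -5 + (-240 - (-25 - 315)*(-1)/922)/4 = -5 + (-240 - (-340)*(-1)/922)/4 = -5 + (-240 - 1*170/461)/4 = -5 + (-240 - 170/461)/4 = -5 + (¼)*(-110810/461) = -5 - 55405/922 = -60015/922 ≈ -65.092)
k = -663 (k = -3*(23 - 11*(-18)) = -3*(23 + 198) = -3*221 = -663)
√(k + o) = √(-663 - 60015/922) = √(-671301/922) = 69*I*√130002/922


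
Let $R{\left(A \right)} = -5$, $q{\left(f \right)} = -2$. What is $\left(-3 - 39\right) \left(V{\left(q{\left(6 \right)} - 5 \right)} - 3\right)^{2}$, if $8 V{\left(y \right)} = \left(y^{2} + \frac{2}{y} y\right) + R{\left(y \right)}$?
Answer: $- \frac{2541}{8} \approx -317.63$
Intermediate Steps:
$V{\left(y \right)} = - \frac{3}{8} + \frac{y^{2}}{8}$ ($V{\left(y \right)} = \frac{\left(y^{2} + \frac{2}{y} y\right) - 5}{8} = \frac{\left(y^{2} + 2\right) - 5}{8} = \frac{\left(2 + y^{2}\right) - 5}{8} = \frac{-3 + y^{2}}{8} = - \frac{3}{8} + \frac{y^{2}}{8}$)
$\left(-3 - 39\right) \left(V{\left(q{\left(6 \right)} - 5 \right)} - 3\right)^{2} = \left(-3 - 39\right) \left(\left(- \frac{3}{8} + \frac{\left(-2 - 5\right)^{2}}{8}\right) - 3\right)^{2} = - 42 \left(\left(- \frac{3}{8} + \frac{\left(-2 - 5\right)^{2}}{8}\right) - 3\right)^{2} = - 42 \left(\left(- \frac{3}{8} + \frac{\left(-7\right)^{2}}{8}\right) - 3\right)^{2} = - 42 \left(\left(- \frac{3}{8} + \frac{1}{8} \cdot 49\right) - 3\right)^{2} = - 42 \left(\left(- \frac{3}{8} + \frac{49}{8}\right) - 3\right)^{2} = - 42 \left(\frac{23}{4} - 3\right)^{2} = - 42 \left(\frac{11}{4}\right)^{2} = \left(-42\right) \frac{121}{16} = - \frac{2541}{8}$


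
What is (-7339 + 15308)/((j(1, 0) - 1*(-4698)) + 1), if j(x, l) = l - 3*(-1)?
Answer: 7969/4702 ≈ 1.6948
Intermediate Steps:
j(x, l) = 3 + l (j(x, l) = l + 3 = 3 + l)
(-7339 + 15308)/((j(1, 0) - 1*(-4698)) + 1) = (-7339 + 15308)/(((3 + 0) - 1*(-4698)) + 1) = 7969/((3 + 4698) + 1) = 7969/(4701 + 1) = 7969/4702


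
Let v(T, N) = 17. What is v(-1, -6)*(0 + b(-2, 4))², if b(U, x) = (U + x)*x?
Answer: 1088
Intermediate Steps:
b(U, x) = x*(U + x)
v(-1, -6)*(0 + b(-2, 4))² = 17*(0 + 4*(-2 + 4))² = 17*(0 + 4*2)² = 17*(0 + 8)² = 17*8² = 17*64 = 1088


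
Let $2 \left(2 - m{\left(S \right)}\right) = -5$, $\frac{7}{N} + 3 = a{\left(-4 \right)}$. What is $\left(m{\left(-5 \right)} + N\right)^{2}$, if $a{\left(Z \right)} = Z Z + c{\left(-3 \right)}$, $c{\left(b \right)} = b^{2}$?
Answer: $\frac{2809}{121} \approx 23.215$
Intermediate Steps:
$a{\left(Z \right)} = 9 + Z^{2}$ ($a{\left(Z \right)} = Z Z + \left(-3\right)^{2} = Z^{2} + 9 = 9 + Z^{2}$)
$N = \frac{7}{22}$ ($N = \frac{7}{-3 + \left(9 + \left(-4\right)^{2}\right)} = \frac{7}{-3 + \left(9 + 16\right)} = \frac{7}{-3 + 25} = \frac{7}{22} \approx 0.31818$)
$m{\left(S \right)} = \frac{9}{2}$ ($m{\left(S \right)} = 2 - - \frac{5}{2} = 2 + \frac{5}{2} = \frac{9}{2}$)
$\left(m{\left(-5 \right)} + N\right)^{2} = \left(\frac{9}{2} + \frac{7}{22}\right)^{2} = \left(\frac{53}{11}\right)^{2} = \frac{2809}{121}$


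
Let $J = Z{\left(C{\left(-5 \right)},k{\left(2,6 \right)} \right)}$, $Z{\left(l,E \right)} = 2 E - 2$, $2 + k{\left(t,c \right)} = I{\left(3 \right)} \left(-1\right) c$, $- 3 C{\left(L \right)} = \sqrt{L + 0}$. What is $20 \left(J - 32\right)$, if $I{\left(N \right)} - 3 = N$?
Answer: $-2200$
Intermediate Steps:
$C{\left(L \right)} = - \frac{\sqrt{L}}{3}$ ($C{\left(L \right)} = - \frac{\sqrt{L + 0}}{3} = - \frac{\sqrt{L}}{3}$)
$I{\left(N \right)} = 3 + N$
$k{\left(t,c \right)} = -2 - 6 c$ ($k{\left(t,c \right)} = -2 + \left(3 + 3\right) \left(-1\right) c = -2 + 6 \left(-1\right) c = -2 - 6 c$)
$Z{\left(l,E \right)} = -2 + 2 E$
$J = -78$ ($J = -2 + 2 \left(-2 - 36\right) = -2 + 2 \left(-38\right) = -2 - 76 = -78$)
$20 \left(J - 32\right) = 20 \left(-78 - 32\right) = 20 \left(-110\right) = -2200$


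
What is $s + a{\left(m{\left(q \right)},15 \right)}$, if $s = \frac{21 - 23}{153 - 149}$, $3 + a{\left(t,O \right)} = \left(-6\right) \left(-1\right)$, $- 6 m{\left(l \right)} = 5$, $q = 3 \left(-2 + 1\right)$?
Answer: $\frac{5}{2} \approx 2.5$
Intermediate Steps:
$q = -3$ ($q = 3 \left(-1\right) = -3$)
$m{\left(l \right)} = - \frac{5}{6}$ ($m{\left(l \right)} = \left(- \frac{1}{6}\right) 5 = - \frac{5}{6}$)
$a{\left(t,O \right)} = 3$ ($a{\left(t,O \right)} = -3 - -6 = -3 + 6 = 3$)
$s = - \frac{1}{2}$ ($s = - \frac{2}{4} = \left(-2\right) \frac{1}{4} = - \frac{1}{2} \approx -0.5$)
$s + a{\left(m{\left(q \right)},15 \right)} = - \frac{1}{2} + 3 = \frac{5}{2}$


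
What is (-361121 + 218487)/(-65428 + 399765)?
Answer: -142634/334337 ≈ -0.42662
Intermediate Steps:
(-361121 + 218487)/(-65428 + 399765) = -142634/334337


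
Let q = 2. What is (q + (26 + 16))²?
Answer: 1936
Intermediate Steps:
(q + (26 + 16))² = (2 + (26 + 16))² = (2 + 42)² = 44² = 1936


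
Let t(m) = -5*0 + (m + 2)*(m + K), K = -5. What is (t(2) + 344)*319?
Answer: 105908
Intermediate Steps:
t(m) = (-5 + m)*(2 + m) (t(m) = -5*0 + (m + 2)*(m - 5) = 0 + (2 + m)*(-5 + m) = 0 + (-5 + m)*(2 + m) = (-5 + m)*(2 + m))
(t(2) + 344)*319 = ((-10 + 2² - 3*2) + 344)*319 = ((-10 + 4 - 6) + 344)*319 = (-12 + 344)*319 = 332*319 = 105908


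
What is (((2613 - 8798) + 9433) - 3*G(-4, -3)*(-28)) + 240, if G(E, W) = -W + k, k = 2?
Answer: 3908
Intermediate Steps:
G(E, W) = 2 - W (G(E, W) = -W + 2 = 2 - W)
(((2613 - 8798) + 9433) - 3*G(-4, -3)*(-28)) + 240 = (((2613 - 8798) + 9433) - 3*(2 - 1*(-3))*(-28)) + 240 = ((-6185 + 9433) - 3*(2 + 3)*(-28)) + 240 = (3248 - 3*5*(-28)) + 240 = (3248 - 15*(-28)) + 240 = (3248 + 420) + 240 = 3668 + 240 = 3908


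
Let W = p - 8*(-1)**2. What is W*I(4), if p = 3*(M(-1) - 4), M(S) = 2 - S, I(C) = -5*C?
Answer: 220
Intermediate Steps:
p = -3 (p = 3*((2 - 1*(-1)) - 4) = 3*((2 + 1) - 4) = 3*(3 - 4) = 3*(-1) = -3)
W = -11 (W = -3 - 8*(-1)**2 = -3 - 8*1 = -3 - 8 = -11)
W*I(4) = -(-55)*4 = -11*(-20) = 220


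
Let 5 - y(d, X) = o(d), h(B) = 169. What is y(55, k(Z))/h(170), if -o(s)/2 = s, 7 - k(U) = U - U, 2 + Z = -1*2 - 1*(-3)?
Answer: 115/169 ≈ 0.68047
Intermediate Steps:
Z = -1 (Z = -2 + (-1*2 - 1*(-3)) = -2 + (-2 + 3) = -2 + 1 = -1)
k(U) = 7 (k(U) = 7 - (U - U) = 7 - 1*0 = 7 + 0 = 7)
o(s) = -2*s
y(d, X) = 5 + 2*d (y(d, X) = 5 - (-2)*d = 5 + 2*d)
y(55, k(Z))/h(170) = (5 + 2*55)/169 = (5 + 110)*(1/169) = 115*(1/169) = 115/169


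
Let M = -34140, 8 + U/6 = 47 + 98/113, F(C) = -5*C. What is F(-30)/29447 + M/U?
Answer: -3786572368/26531747 ≈ -142.72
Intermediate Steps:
U = 27030/113 (U = -48 + 6*(47 + 98/113) = -48 + 6*(5409/113) = -48 + 32454/113 = 27030/113 ≈ 239.20)
F(-30)/29447 + M/U = -5*(-30)/29447 - 34140/27030/113 = 150*(1/29447) - 34140*113/27030 = 150/29447 - 128594/901 = -3786572368/26531747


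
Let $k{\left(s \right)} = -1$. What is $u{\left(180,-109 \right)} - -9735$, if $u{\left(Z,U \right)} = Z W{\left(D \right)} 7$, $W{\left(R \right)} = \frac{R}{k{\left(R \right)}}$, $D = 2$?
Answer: $7215$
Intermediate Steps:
$W{\left(R \right)} = - R$ ($W{\left(R \right)} = \frac{R}{-1} = R \left(-1\right) = - R$)
$u{\left(Z,U \right)} = - 14 Z$ ($u{\left(Z,U \right)} = Z \left(\left(-1\right) 2\right) 7 = Z \left(-2\right) 7 = - 2 Z 7 = - 14 Z$)
$u{\left(180,-109 \right)} - -9735 = \left(-14\right) 180 - -9735 = -2520 + 9735 = 7215$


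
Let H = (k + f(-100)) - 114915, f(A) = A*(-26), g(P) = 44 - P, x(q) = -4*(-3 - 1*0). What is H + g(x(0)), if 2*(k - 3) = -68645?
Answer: -293205/2 ≈ -1.4660e+5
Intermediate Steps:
k = -68639/2 (k = 3 + (1/2)*(-68645) = 3 - 68645/2 = -68639/2 ≈ -34320.)
x(q) = 12 (x(q) = -4*(-3 + 0) = -4*(-3) = 12)
f(A) = -26*A
H = -293269/2 (H = (-68639/2 - 26*(-100)) - 114915 = (-68639/2 + 2600) - 114915 = -63439/2 - 114915 = -293269/2 ≈ -1.4663e+5)
H + g(x(0)) = -293269/2 + (44 - 1*12) = -293269/2 + (44 - 12) = -293269/2 + 32 = -293205/2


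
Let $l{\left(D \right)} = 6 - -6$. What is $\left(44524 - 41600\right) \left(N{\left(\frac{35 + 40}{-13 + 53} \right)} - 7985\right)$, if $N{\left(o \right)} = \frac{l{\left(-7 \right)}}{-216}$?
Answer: $- \frac{210134722}{9} \approx -2.3348 \cdot 10^{7}$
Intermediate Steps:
$l{\left(D \right)} = 12$ ($l{\left(D \right)} = 6 + 6 = 12$)
$N{\left(o \right)} = - \frac{1}{18}$ ($N{\left(o \right)} = \frac{12}{-216} = 12 \left(- \frac{1}{216}\right) = - \frac{1}{18}$)
$\left(44524 - 41600\right) \left(N{\left(\frac{35 + 40}{-13 + 53} \right)} - 7985\right) = \left(44524 - 41600\right) \left(- \frac{1}{18} - 7985\right) = 2924 \left(- \frac{143731}{18}\right) = - \frac{210134722}{9}$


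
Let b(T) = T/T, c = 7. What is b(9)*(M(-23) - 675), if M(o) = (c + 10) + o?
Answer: -681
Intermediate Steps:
M(o) = 17 + o (M(o) = (7 + 10) + o = 17 + o)
b(T) = 1
b(9)*(M(-23) - 675) = 1*((17 - 23) - 675) = 1*(-6 - 675) = 1*(-681) = -681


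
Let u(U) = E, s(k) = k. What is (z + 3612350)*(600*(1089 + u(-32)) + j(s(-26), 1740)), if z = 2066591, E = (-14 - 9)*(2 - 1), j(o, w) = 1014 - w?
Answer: 3628127752434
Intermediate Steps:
E = -23 (E = -23*1 = -23)
u(U) = -23
(z + 3612350)*(600*(1089 + u(-32)) + j(s(-26), 1740)) = (2066591 + 3612350)*(600*(1089 - 23) + (1014 - 1*1740)) = 5678941*(600*1066 + (1014 - 1740)) = 5678941*(639600 - 726) = 5678941*638874 = 3628127752434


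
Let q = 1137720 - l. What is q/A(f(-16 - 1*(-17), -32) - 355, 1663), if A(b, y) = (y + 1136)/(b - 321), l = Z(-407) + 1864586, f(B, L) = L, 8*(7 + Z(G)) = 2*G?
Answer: 171514711/933 ≈ 1.8383e+5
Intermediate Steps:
Z(G) = -7 + G/4 (Z(G) = -7 + (2*G)/8 = -7 + G/4)
l = 7457909/4 (l = (-7 + (¼)*(-407)) + 1864586 = (-7 - 407/4) + 1864586 = -435/4 + 1864586 = 7457909/4 ≈ 1.8645e+6)
A(b, y) = (1136 + y)/(-321 + b)
q = -2907029/4 (q = 1137720 - 1*7457909/4 = 1137720 - 7457909/4 = -2907029/4 ≈ -7.2676e+5)
q/A(f(-16 - 1*(-17), -32) - 355, 1663) = -2907029*(-321 + (-32 - 355))/(1136 + 1663)/4 = -2907029/(4*(2799/(-321 - 387))) = -2907029/(4*(2799/(-708))) = -2907029/(4*((-1/708*2799))) = -2907029/(4*(-933/236)) = -2907029/4*(-236/933) = 171514711/933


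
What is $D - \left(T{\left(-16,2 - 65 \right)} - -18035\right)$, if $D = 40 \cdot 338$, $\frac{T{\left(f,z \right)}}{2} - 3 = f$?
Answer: $-4489$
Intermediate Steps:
$T{\left(f,z \right)} = 6 + 2 f$
$D = 13520$
$D - \left(T{\left(-16,2 - 65 \right)} - -18035\right) = 13520 - \left(\left(6 + 2 \left(-16\right)\right) - -18035\right) = 13520 - \left(\left(6 - 32\right) + 18035\right) = 13520 - \left(-26 + 18035\right) = 13520 - 18009 = -4489$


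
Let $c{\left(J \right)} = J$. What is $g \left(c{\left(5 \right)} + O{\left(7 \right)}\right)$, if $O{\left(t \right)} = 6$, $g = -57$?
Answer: $-627$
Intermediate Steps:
$g \left(c{\left(5 \right)} + O{\left(7 \right)}\right) = - 57 \left(5 + 6\right) = \left(-57\right) 11 = -627$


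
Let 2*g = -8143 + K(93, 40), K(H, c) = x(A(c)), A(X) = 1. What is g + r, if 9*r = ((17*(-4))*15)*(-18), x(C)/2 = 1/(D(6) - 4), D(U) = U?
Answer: -2031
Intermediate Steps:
x(C) = 1 (x(C) = 2/(6 - 4) = 2/2 = 2*(½) = 1)
K(H, c) = 1
g = -4071 (g = (-8143 + 1)/2 = (½)*(-8142) = -4071)
r = 2040 (r = (((17*(-4))*15)*(-18))/9 = (-68*15*(-18))/9 = (-1020*(-18))/9 = (⅑)*18360 = 2040)
g + r = -4071 + 2040 = -2031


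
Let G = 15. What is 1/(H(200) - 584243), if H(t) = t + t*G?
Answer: -1/581043 ≈ -1.7210e-6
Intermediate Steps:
H(t) = 16*t (H(t) = t + t*15 = t + 15*t = 16*t)
1/(H(200) - 584243) = 1/(16*200 - 584243) = 1/(3200 - 584243) = 1/(-581043) = -1/581043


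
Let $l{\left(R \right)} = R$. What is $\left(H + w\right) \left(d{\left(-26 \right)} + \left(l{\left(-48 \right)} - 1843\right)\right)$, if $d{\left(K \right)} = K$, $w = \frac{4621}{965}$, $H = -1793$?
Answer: $\frac{3308021208}{965} \approx 3.428 \cdot 10^{6}$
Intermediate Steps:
$w = \frac{4621}{965}$ ($w = 4621 \cdot \frac{1}{965} = \frac{4621}{965} \approx 4.7886$)
$\left(H + w\right) \left(d{\left(-26 \right)} + \left(l{\left(-48 \right)} - 1843\right)\right) = \left(-1793 + \frac{4621}{965}\right) \left(-26 - 1891\right) = - \frac{1725624 \left(-26 - 1891\right)}{965} = \left(- \frac{1725624}{965}\right) \left(-1917\right) = \frac{3308021208}{965}$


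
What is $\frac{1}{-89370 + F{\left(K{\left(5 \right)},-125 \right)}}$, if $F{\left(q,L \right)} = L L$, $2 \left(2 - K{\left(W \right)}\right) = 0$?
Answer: $- \frac{1}{73745} \approx -1.356 \cdot 10^{-5}$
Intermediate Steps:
$K{\left(W \right)} = 2$ ($K{\left(W \right)} = 2 - 0 = 2 + 0 = 2$)
$F{\left(q,L \right)} = L^{2}$
$\frac{1}{-89370 + F{\left(K{\left(5 \right)},-125 \right)}} = \frac{1}{-89370 + \left(-125\right)^{2}} = \frac{1}{-89370 + 15625} = \frac{1}{-73745} = - \frac{1}{73745}$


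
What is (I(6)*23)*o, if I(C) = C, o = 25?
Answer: 3450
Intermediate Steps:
(I(6)*23)*o = (6*23)*25 = 138*25 = 3450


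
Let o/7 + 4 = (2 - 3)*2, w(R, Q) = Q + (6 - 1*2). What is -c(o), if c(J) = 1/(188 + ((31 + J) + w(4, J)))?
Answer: -1/139 ≈ -0.0071942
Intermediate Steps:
w(R, Q) = 4 + Q (w(R, Q) = Q + (6 - 2) = Q + 4 = 4 + Q)
o = -42 (o = -28 + 7*((2 - 3)*2) = -28 + 7*(-1*2) = -28 + 7*(-2) = -28 - 14 = -42)
c(J) = 1/(223 + 2*J) (c(J) = 1/(188 + ((31 + J) + (4 + J))) = 1/(188 + (35 + 2*J)) = 1/(223 + 2*J))
-c(o) = -1/(223 + 2*(-42)) = -1/(223 - 84) = -1/139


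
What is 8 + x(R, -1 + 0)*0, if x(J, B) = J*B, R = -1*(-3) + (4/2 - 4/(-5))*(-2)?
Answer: 8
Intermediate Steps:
R = -13/5 (R = 3 + (4*(½) - 4*(-⅕))*(-2) = 3 + (2 + ⅘)*(-2) = 3 + (14/5)*(-2) = 3 - 28/5 = -13/5 ≈ -2.6000)
x(J, B) = B*J
8 + x(R, -1 + 0)*0 = 8 + ((-1 + 0)*(-13/5))*0 = 8 - 1*(-13/5)*0 = 8 + (13/5)*0 = 8 + 0 = 8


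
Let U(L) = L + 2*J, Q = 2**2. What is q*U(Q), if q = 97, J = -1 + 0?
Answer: 194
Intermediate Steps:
J = -1
Q = 4
U(L) = -2 + L (U(L) = L + 2*(-1) = L - 2 = -2 + L)
q*U(Q) = 97*(-2 + 4) = 97*2 = 194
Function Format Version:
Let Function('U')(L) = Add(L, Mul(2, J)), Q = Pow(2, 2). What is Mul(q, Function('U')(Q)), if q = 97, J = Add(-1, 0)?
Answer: 194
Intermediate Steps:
J = -1
Q = 4
Function('U')(L) = Add(-2, L) (Function('U')(L) = Add(L, Mul(2, -1)) = Add(L, -2) = Add(-2, L))
Mul(q, Function('U')(Q)) = Mul(97, Add(-2, 4)) = Mul(97, 2) = 194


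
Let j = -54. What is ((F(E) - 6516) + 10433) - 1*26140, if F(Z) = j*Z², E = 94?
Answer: -499367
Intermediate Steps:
F(Z) = -54*Z²
((F(E) - 6516) + 10433) - 1*26140 = ((-54*94² - 6516) + 10433) - 1*26140 = ((-54*8836 - 6516) + 10433) - 26140 = ((-477144 - 6516) + 10433) - 26140 = (-483660 + 10433) - 26140 = -473227 - 26140 = -499367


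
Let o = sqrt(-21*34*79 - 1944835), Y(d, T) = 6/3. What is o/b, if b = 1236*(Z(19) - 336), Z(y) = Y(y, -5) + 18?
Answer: -I*sqrt(2001241)/390576 ≈ -0.003622*I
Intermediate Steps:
Y(d, T) = 2 (Y(d, T) = 6*(1/3) = 2)
Z(y) = 20 (Z(y) = 2 + 18 = 20)
o = I*sqrt(2001241) (o = sqrt(-714*79 - 1944835) = sqrt(-56406 - 1944835) = sqrt(-2001241) = I*sqrt(2001241) ≈ 1414.7*I)
b = -390576 (b = 1236*(20 - 336) = 1236*(-316) = -390576)
o/b = (I*sqrt(2001241))/(-390576) = (I*sqrt(2001241))*(-1/390576) = -I*sqrt(2001241)/390576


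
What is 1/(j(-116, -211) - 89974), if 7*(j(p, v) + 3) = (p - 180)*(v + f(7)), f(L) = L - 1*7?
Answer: -7/567383 ≈ -1.2337e-5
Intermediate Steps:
f(L) = -7 + L (f(L) = L - 7 = -7 + L)
j(p, v) = -3 + v*(-180 + p)/7 (j(p, v) = -3 + ((p - 180)*(v + (-7 + 7)))/7 = -3 + ((-180 + p)*(v + 0))/7 = -3 + ((-180 + p)*v)/7 = -3 + (v*(-180 + p))/7 = -3 + v*(-180 + p)/7)
1/(j(-116, -211) - 89974) = 1/((-3 - 180/7*(-211) + (⅐)*(-116)*(-211)) - 89974) = 1/((-3 + 37980/7 + 24476/7) - 89974) = 1/(62435/7 - 89974) = 1/(-567383/7) = -7/567383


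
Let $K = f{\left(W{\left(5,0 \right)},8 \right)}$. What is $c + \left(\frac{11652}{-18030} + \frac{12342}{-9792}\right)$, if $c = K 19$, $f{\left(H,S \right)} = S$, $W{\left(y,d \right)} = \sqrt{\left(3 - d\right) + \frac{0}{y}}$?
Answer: $\frac{43298923}{288480} \approx 150.09$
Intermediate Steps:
$W{\left(y,d \right)} = \sqrt{3 - d}$ ($W{\left(y,d \right)} = \sqrt{\left(3 - d\right) + 0} = \sqrt{3 - d}$)
$K = 8$
$c = 152$ ($c = 8 \cdot 19 = 152$)
$c + \left(\frac{11652}{-18030} + \frac{12342}{-9792}\right) = 152 + \left(\frac{11652}{-18030} + \frac{12342}{-9792}\right) = 152 + \left(11652 \left(- \frac{1}{18030}\right) + 12342 \left(- \frac{1}{9792}\right)\right) = 152 - \frac{550037}{288480} = \frac{43298923}{288480}$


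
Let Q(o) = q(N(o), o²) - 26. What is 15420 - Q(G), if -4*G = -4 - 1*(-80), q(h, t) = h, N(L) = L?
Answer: 15465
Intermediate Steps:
G = -19 (G = -(-4 - 1*(-80))/4 = -(-4 + 80)/4 = -¼*76 = -19)
Q(o) = -26 + o (Q(o) = o - 26 = -26 + o)
15420 - Q(G) = 15420 - (-26 - 19) = 15420 - 1*(-45) = 15420 + 45 = 15465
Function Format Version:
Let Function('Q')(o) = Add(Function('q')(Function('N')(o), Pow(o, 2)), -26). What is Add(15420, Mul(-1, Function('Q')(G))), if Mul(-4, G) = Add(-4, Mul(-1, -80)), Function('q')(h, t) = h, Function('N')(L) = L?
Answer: 15465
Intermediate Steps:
G = -19 (G = Mul(Rational(-1, 4), Add(-4, Mul(-1, -80))) = Mul(Rational(-1, 4), Add(-4, 80)) = Mul(Rational(-1, 4), 76) = -19)
Function('Q')(o) = Add(-26, o) (Function('Q')(o) = Add(o, -26) = Add(-26, o))
Add(15420, Mul(-1, Function('Q')(G))) = Add(15420, Mul(-1, Add(-26, -19))) = Add(15420, Mul(-1, -45)) = Add(15420, 45) = 15465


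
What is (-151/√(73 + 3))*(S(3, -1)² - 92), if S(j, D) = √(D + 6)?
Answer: 13137*√19/38 ≈ 1506.9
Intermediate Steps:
S(j, D) = √(6 + D)
(-151/√(73 + 3))*(S(3, -1)² - 92) = (-151/√(73 + 3))*((√(6 - 1))² - 92) = (-151*√19/38)*((√5)² - 92) = (-151*√19/38)*(5 - 92) = -151*√19/38*(-87) = 13137*√19/38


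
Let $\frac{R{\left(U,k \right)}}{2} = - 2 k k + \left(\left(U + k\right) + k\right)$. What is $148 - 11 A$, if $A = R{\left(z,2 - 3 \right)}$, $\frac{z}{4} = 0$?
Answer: $236$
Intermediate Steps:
$z = 0$ ($z = 4 \cdot 0 = 0$)
$R{\left(U,k \right)} = - 4 k^{2} + 2 U + 4 k$ ($R{\left(U,k \right)} = 2 \left(- 2 k k + \left(\left(U + k\right) + k\right)\right) = 2 \left(- 2 k^{2} + \left(U + 2 k\right)\right) = 2 \left(U - 2 k^{2} + 2 k\right) = - 4 k^{2} + 2 U + 4 k$)
$A = -8$ ($A = - 4 \left(2 - 3\right)^{2} + 2 \cdot 0 + 4 \left(2 - 3\right) = - 4 \left(2 - 3\right)^{2} + 0 + 4 \left(2 - 3\right) = - 4 \left(-1\right)^{2} + 0 + 4 \left(-1\right) = \left(-4\right) 1 + 0 - 4 = -4 + 0 - 4 = -8$)
$148 - 11 A = 148 - -88 = 148 + 88 = 236$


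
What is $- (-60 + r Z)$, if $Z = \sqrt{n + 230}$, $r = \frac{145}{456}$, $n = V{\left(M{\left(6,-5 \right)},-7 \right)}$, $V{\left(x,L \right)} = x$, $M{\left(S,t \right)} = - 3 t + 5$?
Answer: $60 - \frac{725 \sqrt{10}}{456} \approx 54.972$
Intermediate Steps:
$M{\left(S,t \right)} = 5 - 3 t$
$n = 20$ ($n = 5 - -15 = 5 + 15 = 20$)
$r = \frac{145}{456}$ ($r = 145 \cdot \frac{1}{456} = \frac{145}{456} \approx 0.31798$)
$Z = 5 \sqrt{10}$ ($Z = \sqrt{20 + 230} = \sqrt{250} = 5 \sqrt{10} \approx 15.811$)
$- (-60 + r Z) = - (-60 + \frac{145 \cdot 5 \sqrt{10}}{456}) = - (-60 + \frac{725 \sqrt{10}}{456}) = 60 - \frac{725 \sqrt{10}}{456}$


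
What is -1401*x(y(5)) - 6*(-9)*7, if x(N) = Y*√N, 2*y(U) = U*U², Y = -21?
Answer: 378 + 147105*√10/2 ≈ 2.3297e+5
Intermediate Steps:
y(U) = U³/2 (y(U) = (U*U²)/2 = U³/2)
x(N) = -21*√N
-1401*x(y(5)) - 6*(-9)*7 = -(-29421)*√((½)*5³) - 6*(-9)*7 = -(-29421)*√((½)*125) + 54*7 = -(-29421)*√(125/2) + 378 = -(-29421)*5*√10/2 + 378 = -(-147105)*√10/2 + 378 = 147105*√10/2 + 378 = 378 + 147105*√10/2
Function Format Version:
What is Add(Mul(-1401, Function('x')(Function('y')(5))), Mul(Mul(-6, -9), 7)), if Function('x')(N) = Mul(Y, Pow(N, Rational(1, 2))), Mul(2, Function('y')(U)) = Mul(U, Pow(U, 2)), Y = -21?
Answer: Add(378, Mul(Rational(147105, 2), Pow(10, Rational(1, 2)))) ≈ 2.3297e+5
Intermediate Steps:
Function('y')(U) = Mul(Rational(1, 2), Pow(U, 3)) (Function('y')(U) = Mul(Rational(1, 2), Mul(U, Pow(U, 2))) = Mul(Rational(1, 2), Pow(U, 3)))
Function('x')(N) = Mul(-21, Pow(N, Rational(1, 2)))
Add(Mul(-1401, Function('x')(Function('y')(5))), Mul(Mul(-6, -9), 7)) = Add(Mul(-1401, Mul(-21, Pow(Mul(Rational(1, 2), Pow(5, 3)), Rational(1, 2)))), Mul(Mul(-6, -9), 7)) = Add(Mul(-1401, Mul(-21, Pow(Mul(Rational(1, 2), 125), Rational(1, 2)))), Mul(54, 7)) = Add(Mul(-1401, Mul(-21, Pow(Rational(125, 2), Rational(1, 2)))), 378) = Add(Mul(-1401, Mul(-21, Mul(Rational(5, 2), Pow(10, Rational(1, 2))))), 378) = Add(Mul(-1401, Mul(Rational(-105, 2), Pow(10, Rational(1, 2)))), 378) = Add(Mul(Rational(147105, 2), Pow(10, Rational(1, 2))), 378) = Add(378, Mul(Rational(147105, 2), Pow(10, Rational(1, 2))))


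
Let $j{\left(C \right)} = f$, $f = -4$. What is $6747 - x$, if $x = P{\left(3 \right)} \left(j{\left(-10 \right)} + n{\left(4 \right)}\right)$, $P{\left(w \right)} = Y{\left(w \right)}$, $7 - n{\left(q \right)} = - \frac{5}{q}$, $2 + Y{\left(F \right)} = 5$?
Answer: $\frac{26937}{4} \approx 6734.3$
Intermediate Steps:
$j{\left(C \right)} = -4$
$Y{\left(F \right)} = 3$ ($Y{\left(F \right)} = -2 + 5 = 3$)
$n{\left(q \right)} = 7 + \frac{5}{q}$ ($n{\left(q \right)} = 7 - - \frac{5}{q} = 7 + \frac{5}{q}$)
$P{\left(w \right)} = 3$
$x = \frac{51}{4}$ ($x = 3 \left(-4 + \left(7 + \frac{5}{4}\right)\right) = 3 \left(-4 + \frac{33}{4}\right) = 3 \cdot \frac{17}{4} = \frac{51}{4} \approx 12.75$)
$6747 - x = 6747 - \frac{51}{4} = \frac{26937}{4}$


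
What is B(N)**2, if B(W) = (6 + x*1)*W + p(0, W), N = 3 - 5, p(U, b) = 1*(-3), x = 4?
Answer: 529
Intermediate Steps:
p(U, b) = -3
N = -2
B(W) = -3 + 10*W (B(W) = (6 + 4*1)*W - 3 = (6 + 4)*W - 3 = 10*W - 3 = -3 + 10*W)
B(N)**2 = (-3 + 10*(-2))**2 = (-3 - 20)**2 = (-23)**2 = 529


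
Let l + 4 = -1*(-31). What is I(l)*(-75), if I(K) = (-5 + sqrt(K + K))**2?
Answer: -5925 + 2250*sqrt(6) ≈ -413.65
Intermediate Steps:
l = 27 (l = -4 - 1*(-31) = -4 + 31 = 27)
I(K) = (-5 + sqrt(2)*sqrt(K))**2 (I(K) = (-5 + sqrt(2*K))**2 = (-5 + sqrt(2)*sqrt(K))**2)
I(l)*(-75) = (-5 + sqrt(2)*sqrt(27))**2*(-75) = (-5 + sqrt(2)*(3*sqrt(3)))**2*(-75) = (-5 + 3*sqrt(6))**2*(-75) = -75*(-5 + 3*sqrt(6))**2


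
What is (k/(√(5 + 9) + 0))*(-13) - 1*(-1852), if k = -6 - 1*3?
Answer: 1852 + 117*√14/14 ≈ 1883.3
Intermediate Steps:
k = -9 (k = -6 - 3 = -9)
(k/(√(5 + 9) + 0))*(-13) - 1*(-1852) = -9/(√(5 + 9) + 0)*(-13) - 1*(-1852) = -9/(√14 + 0)*(-13) + 1852 = -9*√14/14*(-13) + 1852 = 117*√14/14 + 1852 = 1852 + 117*√14/14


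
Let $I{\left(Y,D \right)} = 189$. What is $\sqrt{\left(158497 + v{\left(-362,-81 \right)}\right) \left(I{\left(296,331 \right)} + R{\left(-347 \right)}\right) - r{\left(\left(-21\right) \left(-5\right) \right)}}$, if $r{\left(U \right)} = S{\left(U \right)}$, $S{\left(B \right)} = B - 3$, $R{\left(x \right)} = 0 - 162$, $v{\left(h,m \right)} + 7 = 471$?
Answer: $\sqrt{4291845} \approx 2071.7$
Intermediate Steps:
$v{\left(h,m \right)} = 464$ ($v{\left(h,m \right)} = -7 + 471 = 464$)
$R{\left(x \right)} = -162$
$S{\left(B \right)} = -3 + B$
$r{\left(U \right)} = -3 + U$
$\sqrt{\left(158497 + v{\left(-362,-81 \right)}\right) \left(I{\left(296,331 \right)} + R{\left(-347 \right)}\right) - r{\left(\left(-21\right) \left(-5\right) \right)}} = \sqrt{\left(158497 + 464\right) \left(189 - 162\right) - \left(-3 - -105\right)} = \sqrt{158961 \cdot 27 - \left(-3 + 105\right)} = \sqrt{4291947 - 102} = \sqrt{4291845}$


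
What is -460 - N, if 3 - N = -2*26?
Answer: -515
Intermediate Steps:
N = 55 (N = 3 - (-2)*26 = 3 - 1*(-52) = 3 + 52 = 55)
-460 - N = -460 - 1*55 = -460 - 55 = -515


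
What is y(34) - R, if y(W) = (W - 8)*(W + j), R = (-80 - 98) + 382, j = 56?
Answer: 2136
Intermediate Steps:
R = 204 (R = -178 + 382 = 204)
y(W) = (-8 + W)*(56 + W) (y(W) = (W - 8)*(W + 56) = (-8 + W)*(56 + W))
y(34) - R = (-448 + 34² + 48*34) - 1*204 = (-448 + 1156 + 1632) - 204 = 2340 - 204 = 2136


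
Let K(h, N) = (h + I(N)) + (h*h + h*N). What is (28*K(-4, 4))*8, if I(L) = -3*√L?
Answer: -2240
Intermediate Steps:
K(h, N) = h + h² - 3*√N + N*h (K(h, N) = (h - 3*√N) + (h*h + h*N) = (h - 3*√N) + (h² + N*h) = h + h² - 3*√N + N*h)
(28*K(-4, 4))*8 = (28*(-4 + (-4)² - 3*√4 + 4*(-4)))*8 = (28*(-4 + 16 - 3*2 - 16))*8 = (28*(-4 + 16 - 6 - 16))*8 = (28*(-10))*8 = -280*8 = -2240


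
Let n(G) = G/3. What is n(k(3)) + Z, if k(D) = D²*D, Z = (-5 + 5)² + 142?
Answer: 151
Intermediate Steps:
Z = 142 (Z = 0² + 142 = 0 + 142 = 142)
k(D) = D³
n(G) = G/3 (n(G) = G*(⅓) = G/3)
n(k(3)) + Z = (⅓)*3³ + 142 = (⅓)*27 + 142 = 9 + 142 = 151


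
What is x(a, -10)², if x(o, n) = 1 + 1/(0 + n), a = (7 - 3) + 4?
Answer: 81/100 ≈ 0.81000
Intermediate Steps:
a = 8 (a = 4 + 4 = 8)
x(o, n) = 1 + 1/n
x(a, -10)² = ((1 - 10)/(-10))² = (-⅒*(-9))² = (9/10)² = 81/100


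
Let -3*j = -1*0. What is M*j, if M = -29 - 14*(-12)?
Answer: 0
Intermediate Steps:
M = 139 (M = -29 + 168 = 139)
j = 0 (j = -(-1)*0/3 = -⅓*0 = 0)
M*j = 139*0 = 0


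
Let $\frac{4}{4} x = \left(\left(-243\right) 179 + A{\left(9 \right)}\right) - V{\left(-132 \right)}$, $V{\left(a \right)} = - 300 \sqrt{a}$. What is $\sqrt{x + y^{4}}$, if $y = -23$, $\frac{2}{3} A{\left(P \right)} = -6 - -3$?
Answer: $\frac{\sqrt{945358 + 2400 i \sqrt{33}}}{2} \approx 486.16 + 3.5449 i$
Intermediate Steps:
$A{\left(P \right)} = - \frac{9}{2}$ ($A{\left(P \right)} = \frac{3 \left(-6 - -3\right)}{2} = \frac{3 \left(-6 + 3\right)}{2} = \frac{3}{2} \left(-3\right) = - \frac{9}{2}$)
$x = - \frac{87003}{2} + 600 i \sqrt{33}$ ($x = \left(\left(-243\right) 179 - \frac{9}{2}\right) - - 300 \sqrt{-132} = \left(-43497 - \frac{9}{2}\right) - - 300 \cdot 2 i \sqrt{33} = - \frac{87003}{2} - - 600 i \sqrt{33} = - \frac{87003}{2} + 600 i \sqrt{33} \approx -43502.0 + 3446.7 i$)
$\sqrt{x + y^{4}} = \sqrt{\left(- \frac{87003}{2} + 600 i \sqrt{33}\right) + \left(-23\right)^{4}} = \sqrt{\left(- \frac{87003}{2} + 600 i \sqrt{33}\right) + 279841} = \sqrt{\frac{472679}{2} + 600 i \sqrt{33}}$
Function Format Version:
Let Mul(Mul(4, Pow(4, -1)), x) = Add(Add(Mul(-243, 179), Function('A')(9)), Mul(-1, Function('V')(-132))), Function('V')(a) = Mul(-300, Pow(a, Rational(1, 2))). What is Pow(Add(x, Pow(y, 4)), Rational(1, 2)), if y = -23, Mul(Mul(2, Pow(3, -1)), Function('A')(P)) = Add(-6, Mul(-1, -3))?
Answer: Mul(Rational(1, 2), Pow(Add(945358, Mul(2400, I, Pow(33, Rational(1, 2)))), Rational(1, 2))) ≈ Add(486.16, Mul(3.5449, I))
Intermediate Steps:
Function('A')(P) = Rational(-9, 2) (Function('A')(P) = Mul(Rational(3, 2), Add(-6, Mul(-1, -3))) = Mul(Rational(3, 2), Add(-6, 3)) = Mul(Rational(3, 2), -3) = Rational(-9, 2))
x = Add(Rational(-87003, 2), Mul(600, I, Pow(33, Rational(1, 2)))) (x = Add(Add(Mul(-243, 179), Rational(-9, 2)), Mul(-1, Mul(-300, Pow(-132, Rational(1, 2))))) = Add(Add(-43497, Rational(-9, 2)), Mul(-1, Mul(-300, Mul(2, I, Pow(33, Rational(1, 2)))))) = Add(Rational(-87003, 2), Mul(-1, Mul(-600, I, Pow(33, Rational(1, 2))))) = Add(Rational(-87003, 2), Mul(600, I, Pow(33, Rational(1, 2)))) ≈ Add(-43502., Mul(3446.7, I)))
Pow(Add(x, Pow(y, 4)), Rational(1, 2)) = Pow(Add(Add(Rational(-87003, 2), Mul(600, I, Pow(33, Rational(1, 2)))), Pow(-23, 4)), Rational(1, 2)) = Pow(Add(Add(Rational(-87003, 2), Mul(600, I, Pow(33, Rational(1, 2)))), 279841), Rational(1, 2)) = Pow(Add(Rational(472679, 2), Mul(600, I, Pow(33, Rational(1, 2)))), Rational(1, 2))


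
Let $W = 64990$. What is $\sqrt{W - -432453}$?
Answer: $\sqrt{497443} \approx 705.3$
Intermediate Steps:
$\sqrt{W - -432453} = \sqrt{64990 - -432453} = \sqrt{64990 + 432453} = \sqrt{497443}$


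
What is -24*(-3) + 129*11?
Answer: 1491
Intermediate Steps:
-24*(-3) + 129*11 = 72 + 1419 = 1491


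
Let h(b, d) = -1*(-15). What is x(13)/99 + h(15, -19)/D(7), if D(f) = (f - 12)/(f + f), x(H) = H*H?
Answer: -3989/99 ≈ -40.293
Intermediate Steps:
h(b, d) = 15
x(H) = H²
D(f) = (-12 + f)/(2*f) (D(f) = (-12 + f)/((2*f)) = (-12 + f)*(1/(2*f)) = (-12 + f)/(2*f))
x(13)/99 + h(15, -19)/D(7) = 13²/99 + 15/(((½)*(-12 + 7)/7)) = 169*(1/99) + 15/(((½)*(⅐)*(-5))) = 169/99 + 15/(-5/14) = 169/99 + 15*(-14/5) = 169/99 - 42 = -3989/99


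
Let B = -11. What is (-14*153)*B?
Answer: 23562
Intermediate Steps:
(-14*153)*B = -14*153*(-11) = -2142*(-11) = 23562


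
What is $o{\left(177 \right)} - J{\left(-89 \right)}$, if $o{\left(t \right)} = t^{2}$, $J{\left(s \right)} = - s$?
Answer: $31240$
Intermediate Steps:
$o{\left(177 \right)} - J{\left(-89 \right)} = 177^{2} - \left(-1\right) \left(-89\right) = 31329 - 89 = 31240$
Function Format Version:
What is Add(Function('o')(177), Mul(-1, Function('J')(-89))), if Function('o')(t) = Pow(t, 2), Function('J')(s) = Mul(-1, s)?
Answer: 31240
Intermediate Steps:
Add(Function('o')(177), Mul(-1, Function('J')(-89))) = Add(Pow(177, 2), Mul(-1, Mul(-1, -89))) = Add(31329, Mul(-1, 89)) = Add(31329, -89) = 31240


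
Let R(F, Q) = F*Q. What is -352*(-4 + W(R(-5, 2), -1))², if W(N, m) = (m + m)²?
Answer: 0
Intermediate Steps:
W(N, m) = 4*m² (W(N, m) = (2*m)² = 4*m²)
-352*(-4 + W(R(-5, 2), -1))² = -352*(-4 + 4*(-1)²)² = -352*(-4 + 4*1)² = -352*(-4 + 4)² = -352*0² = -352*0 = 0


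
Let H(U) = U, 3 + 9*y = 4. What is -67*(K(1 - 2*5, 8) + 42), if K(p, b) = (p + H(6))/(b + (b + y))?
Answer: -406221/145 ≈ -2801.5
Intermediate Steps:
y = ⅑ (y = -⅓ + (⅑)*4 = -⅓ + 4/9 = ⅑ ≈ 0.11111)
K(p, b) = (6 + p)/(⅑ + 2*b) (K(p, b) = (p + 6)/(b + (b + ⅑)) = (6 + p)/(b + (⅑ + b)) = (6 + p)/(⅑ + 2*b))
-67*(K(1 - 2*5, 8) + 42) = -67*(9*(6 + (1 - 2*5))/(1 + 18*8) + 42) = -67*(9*(6 + (1 - 10))/(1 + 144) + 42) = -67*(9*(6 - 9)/145 + 42) = -67*(9*(1/145)*(-3) + 42) = -67*(-27/145 + 42) = -67*6063/145 = -406221/145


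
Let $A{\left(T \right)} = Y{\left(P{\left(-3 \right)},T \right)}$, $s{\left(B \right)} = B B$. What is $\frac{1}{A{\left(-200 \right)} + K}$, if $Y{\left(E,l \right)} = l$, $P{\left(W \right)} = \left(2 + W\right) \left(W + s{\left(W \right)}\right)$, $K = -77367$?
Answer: $- \frac{1}{77567} \approx -1.2892 \cdot 10^{-5}$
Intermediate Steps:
$s{\left(B \right)} = B^{2}$
$P{\left(W \right)} = \left(2 + W\right) \left(W + W^{2}\right)$
$A{\left(T \right)} = T$
$\frac{1}{A{\left(-200 \right)} + K} = \frac{1}{-200 - 77367} = \frac{1}{-77567} = - \frac{1}{77567}$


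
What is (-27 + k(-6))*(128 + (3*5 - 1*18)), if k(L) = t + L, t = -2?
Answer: -4375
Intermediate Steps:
k(L) = -2 + L
(-27 + k(-6))*(128 + (3*5 - 1*18)) = (-27 + (-2 - 6))*(128 + (3*5 - 1*18)) = (-27 - 8)*(128 + (15 - 18)) = -35*(128 - 3) = -35*125 = -4375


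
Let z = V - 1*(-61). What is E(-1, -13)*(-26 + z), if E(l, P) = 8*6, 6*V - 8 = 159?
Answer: 3016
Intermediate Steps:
V = 167/6 (V = 4/3 + (1/6)*159 = 4/3 + 53/2 = 167/6 ≈ 27.833)
E(l, P) = 48
z = 533/6 (z = 167/6 - 1*(-61) = 167/6 + 61 = 533/6 ≈ 88.833)
E(-1, -13)*(-26 + z) = 48*(-26 + 533/6) = 48*(377/6) = 3016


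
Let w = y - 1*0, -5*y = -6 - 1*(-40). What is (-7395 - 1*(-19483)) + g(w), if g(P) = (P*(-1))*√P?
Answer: 12088 + 34*I*√170/25 ≈ 12088.0 + 17.732*I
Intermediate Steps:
y = -34/5 (y = -(-6 - 1*(-40))/5 = -(-6 + 40)/5 = -⅕*34 = -34/5 ≈ -6.8000)
w = -34/5 (w = -34/5 - 1*0 = -34/5 + 0 = -34/5 ≈ -6.8000)
g(P) = -P^(3/2) (g(P) = (-P)*√P = -P^(3/2))
(-7395 - 1*(-19483)) + g(w) = (-7395 - 1*(-19483)) - (-34/5)^(3/2) = (-7395 + 19483) - (-34)*I*√170/25 = 12088 + 34*I*√170/25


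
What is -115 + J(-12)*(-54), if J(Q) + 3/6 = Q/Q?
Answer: -142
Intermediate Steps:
J(Q) = ½ (J(Q) = -½ + Q/Q = -½ + 1 = ½)
-115 + J(-12)*(-54) = -115 + (½)*(-54) = -115 - 27 = -142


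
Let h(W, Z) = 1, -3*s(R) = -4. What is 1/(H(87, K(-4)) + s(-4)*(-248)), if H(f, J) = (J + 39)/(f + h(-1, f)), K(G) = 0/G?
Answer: -264/87179 ≈ -0.0030283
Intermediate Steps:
K(G) = 0
s(R) = 4/3 (s(R) = -⅓*(-4) = 4/3)
H(f, J) = (39 + J)/(1 + f) (H(f, J) = (J + 39)/(f + 1) = (39 + J)/(1 + f))
1/(H(87, K(-4)) + s(-4)*(-248)) = 1/((39 + 0)/(1 + 87) + (4/3)*(-248)) = 1/(39/88 - 992/3) = 1/(-87179/264) = -264/87179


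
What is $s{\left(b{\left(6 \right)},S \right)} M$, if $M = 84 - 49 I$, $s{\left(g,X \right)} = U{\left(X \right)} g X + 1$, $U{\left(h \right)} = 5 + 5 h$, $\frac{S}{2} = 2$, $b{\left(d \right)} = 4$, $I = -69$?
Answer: $1389465$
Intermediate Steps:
$S = 4$ ($S = 2 \cdot 2 = 4$)
$s{\left(g,X \right)} = 1 + X g \left(5 + 5 X\right)$ ($s{\left(g,X \right)} = \left(5 + 5 X\right) g X + 1 = g \left(5 + 5 X\right) X + 1 = X g \left(5 + 5 X\right) + 1 = 1 + X g \left(5 + 5 X\right)$)
$M = 3465$ ($M = 84 - -3381 = 84 + 3381 = 3465$)
$s{\left(b{\left(6 \right)},S \right)} M = \left(1 + 5 \cdot 4 \cdot 4 \left(1 + 4\right)\right) 3465 = \left(1 + 5 \cdot 4 \cdot 4 \cdot 5\right) 3465 = \left(1 + 400\right) 3465 = 401 \cdot 3465 = 1389465$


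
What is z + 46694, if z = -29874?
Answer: 16820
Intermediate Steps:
z + 46694 = -29874 + 46694 = 16820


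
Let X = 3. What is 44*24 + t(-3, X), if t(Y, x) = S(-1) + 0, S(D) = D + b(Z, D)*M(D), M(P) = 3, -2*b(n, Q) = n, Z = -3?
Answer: 2119/2 ≈ 1059.5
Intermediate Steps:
b(n, Q) = -n/2
S(D) = 9/2 + D (S(D) = D - ½*(-3)*3 = D + (3/2)*3 = D + 9/2 = 9/2 + D)
t(Y, x) = 7/2 (t(Y, x) = (9/2 - 1) + 0 = 7/2 + 0 = 7/2)
44*24 + t(-3, X) = 44*24 + 7/2 = 1056 + 7/2 = 2119/2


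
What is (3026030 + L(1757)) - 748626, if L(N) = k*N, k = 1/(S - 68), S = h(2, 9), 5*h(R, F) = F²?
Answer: 84262693/37 ≈ 2.2774e+6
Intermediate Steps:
h(R, F) = F²/5
S = 81/5 (S = (⅕)*9² = (⅕)*81 = 81/5 ≈ 16.200)
k = -5/259 (k = 1/(81/5 - 68) = 1/(-259/5) = -5/259 ≈ -0.019305)
L(N) = -5*N/259
(3026030 + L(1757)) - 748626 = (3026030 - 5/259*1757) - 748626 = (3026030 - 1255/37) - 748626 = 111961855/37 - 748626 = 84262693/37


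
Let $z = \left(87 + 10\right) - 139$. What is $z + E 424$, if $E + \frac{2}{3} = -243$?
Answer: $- \frac{310070}{3} \approx -1.0336 \cdot 10^{5}$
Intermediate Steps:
$z = -42$ ($z = 97 - 139 = -42$)
$E = - \frac{731}{3}$ ($E = - \frac{2}{3} - 243 = - \frac{731}{3} \approx -243.67$)
$z + E 424 = -42 - \frac{309944}{3} = - \frac{310070}{3}$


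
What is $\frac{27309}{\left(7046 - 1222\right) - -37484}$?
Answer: $\frac{9103}{14436} \approx 0.63058$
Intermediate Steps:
$\frac{27309}{\left(7046 - 1222\right) - -37484} = \frac{27309}{5824 + 37484} = \frac{27309}{43308} = 27309 \cdot \frac{1}{43308} = \frac{9103}{14436}$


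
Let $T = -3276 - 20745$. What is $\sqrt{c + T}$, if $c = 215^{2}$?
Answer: $2 \sqrt{5551} \approx 149.01$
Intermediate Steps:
$T = -24021$ ($T = -3276 - 20745 = -24021$)
$c = 46225$
$\sqrt{c + T} = \sqrt{46225 - 24021} = \sqrt{22204} = 2 \sqrt{5551}$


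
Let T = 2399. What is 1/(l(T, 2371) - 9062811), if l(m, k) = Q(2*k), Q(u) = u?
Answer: -1/9058069 ≈ -1.1040e-7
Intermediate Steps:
l(m, k) = 2*k
1/(l(T, 2371) - 9062811) = 1/(2*2371 - 9062811) = 1/(4742 - 9062811) = 1/(-9058069) = -1/9058069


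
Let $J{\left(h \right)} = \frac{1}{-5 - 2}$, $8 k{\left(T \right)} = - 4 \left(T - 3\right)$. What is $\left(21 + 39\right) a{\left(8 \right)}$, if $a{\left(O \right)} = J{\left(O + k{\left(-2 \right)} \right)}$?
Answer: $- \frac{60}{7} \approx -8.5714$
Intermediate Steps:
$k{\left(T \right)} = \frac{3}{2} - \frac{T}{2}$ ($k{\left(T \right)} = \frac{\left(-4\right) \left(T - 3\right)}{8} = \frac{\left(-4\right) \left(-3 + T\right)}{8} = \frac{12 - 4 T}{8} = \frac{3}{2} - \frac{T}{2}$)
$J{\left(h \right)} = - \frac{1}{7}$ ($J{\left(h \right)} = \frac{1}{-7} = - \frac{1}{7}$)
$a{\left(O \right)} = - \frac{1}{7}$
$\left(21 + 39\right) a{\left(8 \right)} = \left(21 + 39\right) \left(- \frac{1}{7}\right) = 60 \left(- \frac{1}{7}\right) = - \frac{60}{7}$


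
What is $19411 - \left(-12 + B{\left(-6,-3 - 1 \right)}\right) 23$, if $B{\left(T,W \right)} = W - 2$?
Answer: $19825$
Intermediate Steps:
$B{\left(T,W \right)} = -2 + W$
$19411 - \left(-12 + B{\left(-6,-3 - 1 \right)}\right) 23 = 19411 - \left(-12 - 6\right) 23 = 19411 - \left(-18\right) 23 = 19411 - -414 = 19411 + 414 = 19825$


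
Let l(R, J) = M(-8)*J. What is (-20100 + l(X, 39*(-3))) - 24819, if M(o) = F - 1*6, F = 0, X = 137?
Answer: -44217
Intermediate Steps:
M(o) = -6 (M(o) = 0 - 1*6 = 0 - 6 = -6)
l(R, J) = -6*J
(-20100 + l(X, 39*(-3))) - 24819 = (-20100 - 234*(-3)) - 24819 = (-20100 - 6*(-117)) - 24819 = (-20100 + 702) - 24819 = -19398 - 24819 = -44217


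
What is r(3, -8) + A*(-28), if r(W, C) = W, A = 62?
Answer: -1733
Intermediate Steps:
r(3, -8) + A*(-28) = 3 + 62*(-28) = 3 - 1736 = -1733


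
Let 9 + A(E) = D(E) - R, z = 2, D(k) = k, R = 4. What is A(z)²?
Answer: 121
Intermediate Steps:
A(E) = -13 + E (A(E) = -9 + (E - 1*4) = -9 + (E - 4) = -9 + (-4 + E) = -13 + E)
A(z)² = (-13 + 2)² = (-11)² = 121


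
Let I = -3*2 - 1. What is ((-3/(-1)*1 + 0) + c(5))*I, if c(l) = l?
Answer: -56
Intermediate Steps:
I = -7 (I = -6 - 1 = -7)
((-3/(-1)*1 + 0) + c(5))*I = ((-3/(-1)*1 + 0) + 5)*(-7) = ((-3*(-1)*1 + 0) + 5)*(-7) = ((3*1 + 0) + 5)*(-7) = ((3 + 0) + 5)*(-7) = (3 + 5)*(-7) = 8*(-7) = -56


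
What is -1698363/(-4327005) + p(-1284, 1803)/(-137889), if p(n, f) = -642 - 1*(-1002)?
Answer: 8615846441/22098014535 ≈ 0.38989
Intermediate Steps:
p(n, f) = 360 (p(n, f) = -642 + 1002 = 360)
-1698363/(-4327005) + p(-1284, 1803)/(-137889) = -1698363/(-4327005) + 360/(-137889) = -1698363*(-1/4327005) + 360*(-1/137889) = 566121/1442335 - 40/15321 = 8615846441/22098014535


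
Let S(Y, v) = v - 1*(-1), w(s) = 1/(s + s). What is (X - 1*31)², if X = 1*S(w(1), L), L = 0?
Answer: 900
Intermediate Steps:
w(s) = 1/(2*s)
S(Y, v) = 1 + v (S(Y, v) = v + 1 = 1 + v)
X = 1 (X = 1*(1 + 0) = 1*1 = 1)
(X - 1*31)² = (1 - 1*31)² = (1 - 31)² = (-30)² = 900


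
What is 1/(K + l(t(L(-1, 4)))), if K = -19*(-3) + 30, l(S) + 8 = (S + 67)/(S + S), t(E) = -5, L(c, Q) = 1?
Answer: 5/364 ≈ 0.013736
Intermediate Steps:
l(S) = -8 + (67 + S)/(2*S) (l(S) = -8 + (S + 67)/(S + S) = -8 + (67 + S)/((2*S)) = -8 + (67 + S)*(1/(2*S)) = -8 + (67 + S)/(2*S))
K = 87 (K = 57 + 30 = 87)
1/(K + l(t(L(-1, 4)))) = 1/(87 + (1/2)*(67 - 15*(-5))/(-5)) = 1/(87 + (1/2)*(-1/5)*(67 + 75)) = 1/(87 + (1/2)*(-1/5)*142) = 1/(87 - 71/5) = 1/(364/5) = 5/364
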